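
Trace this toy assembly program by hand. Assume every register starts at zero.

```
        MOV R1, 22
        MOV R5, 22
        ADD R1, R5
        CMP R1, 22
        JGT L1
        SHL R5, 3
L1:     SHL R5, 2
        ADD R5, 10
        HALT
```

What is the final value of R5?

MOV R1, 22 → R1=22
MOV R5, 22 → R5=22
ADD R1, R5 → R1=22+22=44
CMP R1, 22  (cmp 44,22)
JGT L1: taken
SHL R5, 2 → R5=22<<2=88
ADD R5, 10 → R5=88+10=98
halt.

98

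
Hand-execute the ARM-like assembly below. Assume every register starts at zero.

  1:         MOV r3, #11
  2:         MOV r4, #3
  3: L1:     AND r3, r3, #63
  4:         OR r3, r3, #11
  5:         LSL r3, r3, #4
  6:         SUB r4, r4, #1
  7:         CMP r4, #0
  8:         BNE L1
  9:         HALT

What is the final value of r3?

944

MOV r3, #11 → r3=11
MOV r4, #3 → r4=3
AND r3, r3, #63 → r3=11&63=11
OR r3, r3, #11 → r3=11|11=11
LSL r3, r3, #4 → r3=11<<4=176
SUB r4, r4, #1 → r4=3-1=2
CMP r4, #0  (cmp 2,0)
BNE L1: taken
AND r3, r3, #63 → r3=176&63=48
OR r3, r3, #11 → r3=48|11=59
LSL r3, r3, #4 → r3=59<<4=944
SUB r4, r4, #1 → r4=2-1=1
CMP r4, #0  (cmp 1,0)
BNE L1: taken
AND r3, r3, #63 → r3=944&63=48
OR r3, r3, #11 → r3=48|11=59
LSL r3, r3, #4 → r3=59<<4=944
SUB r4, r4, #1 → r4=1-1=0
CMP r4, #0  (cmp 0,0)
BNE L1: not taken
halt.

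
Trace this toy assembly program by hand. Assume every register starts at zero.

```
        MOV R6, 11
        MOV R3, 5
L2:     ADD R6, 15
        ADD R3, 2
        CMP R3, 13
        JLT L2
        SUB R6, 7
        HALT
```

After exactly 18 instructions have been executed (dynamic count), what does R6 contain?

R6=11
R3=5
R6=11+15=26
R3=5+2=7
CMP R3, 13  (cmp 7,13)
JLT L2: taken
R6=26+15=41
R3=7+2=9
CMP R3, 13  (cmp 9,13)
JLT L2: taken
R6=41+15=56
R3=9+2=11
CMP R3, 13  (cmp 11,13)
JLT L2: taken
R6=56+15=71
R3=11+2=13
CMP R3, 13  (cmp 13,13)
JLT L2: not taken
After step 18: R6 = 71.

71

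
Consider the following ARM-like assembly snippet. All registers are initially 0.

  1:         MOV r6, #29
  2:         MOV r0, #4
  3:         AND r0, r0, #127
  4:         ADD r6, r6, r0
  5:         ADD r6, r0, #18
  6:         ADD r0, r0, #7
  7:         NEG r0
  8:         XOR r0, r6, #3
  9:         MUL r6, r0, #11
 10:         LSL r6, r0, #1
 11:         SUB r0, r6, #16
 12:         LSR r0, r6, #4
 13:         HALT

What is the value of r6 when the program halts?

42

r6=29
r0=4
r0=4&127=4
r6=29+4=33
r6=4+18=22
r0=4+7=11
r0=-(11)=-11
r0=22^3=21
r6=21*11=231
r6=21<<1=42
r0=42-16=26
r0=42>>4=2
halt.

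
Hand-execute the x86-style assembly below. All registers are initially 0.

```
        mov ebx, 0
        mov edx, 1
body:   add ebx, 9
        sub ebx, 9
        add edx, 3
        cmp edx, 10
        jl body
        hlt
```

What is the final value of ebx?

0

mov ebx, 0 → ebx=0
mov edx, 1 → edx=1
add ebx, 9 → ebx=0+9=9
sub ebx, 9 → ebx=9-9=0
add edx, 3 → edx=1+3=4
cmp edx, 10  (cmp 4,10)
jl body: taken
add ebx, 9 → ebx=0+9=9
sub ebx, 9 → ebx=9-9=0
add edx, 3 → edx=4+3=7
cmp edx, 10  (cmp 7,10)
jl body: taken
add ebx, 9 → ebx=0+9=9
sub ebx, 9 → ebx=9-9=0
add edx, 3 → edx=7+3=10
cmp edx, 10  (cmp 10,10)
jl body: not taken
halt.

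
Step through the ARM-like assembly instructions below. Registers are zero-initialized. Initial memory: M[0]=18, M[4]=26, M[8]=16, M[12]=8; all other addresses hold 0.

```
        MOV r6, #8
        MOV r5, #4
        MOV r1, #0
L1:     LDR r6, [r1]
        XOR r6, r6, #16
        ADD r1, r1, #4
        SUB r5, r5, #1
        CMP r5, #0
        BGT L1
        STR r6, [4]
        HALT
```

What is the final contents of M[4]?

r6=8
r5=4
r1=0
r6=M[0]=18
r6=18^16=2
r1=0+4=4
r5=4-1=3
CMP r5, #0  (cmp 3,0)
BGT L1: taken
r6=M[4]=26
r6=26^16=10
r1=4+4=8
r5=3-1=2
CMP r5, #0  (cmp 2,0)
BGT L1: taken
r6=M[8]=16
r6=16^16=0
r1=8+4=12
r5=2-1=1
CMP r5, #0  (cmp 1,0)
BGT L1: taken
r6=M[12]=8
r6=8^16=24
r1=12+4=16
r5=1-1=0
CMP r5, #0  (cmp 0,0)
BGT L1: not taken
STR r6, [4] → M[4]=24
halt.

24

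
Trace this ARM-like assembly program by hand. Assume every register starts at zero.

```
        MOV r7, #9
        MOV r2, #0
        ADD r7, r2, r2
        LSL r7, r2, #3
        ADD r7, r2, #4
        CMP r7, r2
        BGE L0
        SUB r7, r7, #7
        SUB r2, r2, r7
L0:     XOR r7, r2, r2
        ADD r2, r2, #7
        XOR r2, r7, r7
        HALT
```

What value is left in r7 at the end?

after MOV r7, #9: r7=9
after MOV r2, #0: r2=0
after ADD r7, r2, r2: r7=0+0=0
after LSL r7, r2, #3: r7=0<<3=0
after ADD r7, r2, #4: r7=0+4=4
CMP r7, r2  (cmp 4,0)
BGE L0: taken
after XOR r7, r2, r2: r7=0^0=0
after ADD r2, r2, #7: r2=0+7=7
after XOR r2, r7, r7: r2=0^0=0
halt.

0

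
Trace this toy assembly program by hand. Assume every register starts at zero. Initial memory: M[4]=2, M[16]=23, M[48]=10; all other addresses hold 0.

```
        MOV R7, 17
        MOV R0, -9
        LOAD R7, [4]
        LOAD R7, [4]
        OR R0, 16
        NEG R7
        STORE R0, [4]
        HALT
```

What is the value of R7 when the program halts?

-2

R7=17
R0=-9
R7=M[4]=2
R7=M[4]=2
R0=(-9)|16=-9
R7=-(2)=-2
STORE R0, [4] → M[4]=-9
halt.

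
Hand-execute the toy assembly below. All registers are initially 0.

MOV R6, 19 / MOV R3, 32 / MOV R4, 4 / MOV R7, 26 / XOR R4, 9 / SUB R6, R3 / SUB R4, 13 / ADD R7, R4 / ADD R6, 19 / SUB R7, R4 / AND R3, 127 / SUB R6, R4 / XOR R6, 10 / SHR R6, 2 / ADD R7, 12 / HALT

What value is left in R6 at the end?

3

after MOV R6, 19: R6=19
after MOV R3, 32: R3=32
after MOV R4, 4: R4=4
after MOV R7, 26: R7=26
after XOR R4, 9: R4=4^9=13
after SUB R6, R3: R6=19-32=-13
after SUB R4, 13: R4=13-13=0
after ADD R7, R4: R7=26+0=26
after ADD R6, 19: R6=(-13)+19=6
after SUB R7, R4: R7=26-0=26
after AND R3, 127: R3=32&127=32
after SUB R6, R4: R6=6-0=6
after XOR R6, 10: R6=6^10=12
after SHR R6, 2: R6=12>>2=3
after ADD R7, 12: R7=26+12=38
halt.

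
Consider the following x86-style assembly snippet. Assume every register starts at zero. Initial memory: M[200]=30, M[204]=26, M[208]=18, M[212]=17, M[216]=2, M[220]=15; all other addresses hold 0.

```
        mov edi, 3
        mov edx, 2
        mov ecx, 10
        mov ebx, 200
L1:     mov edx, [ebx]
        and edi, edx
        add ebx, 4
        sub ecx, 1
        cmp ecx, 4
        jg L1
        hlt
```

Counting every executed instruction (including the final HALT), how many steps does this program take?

41

after mov edi, 3: edi=3
after mov edx, 2: edx=2
after mov ecx, 10: ecx=10
after mov ebx, 200: ebx=200
after mov edx, [ebx]: edx=M[200]=30
after and edi, edx: edi=3&30=2
after add ebx, 4: ebx=200+4=204
after sub ecx, 1: ecx=10-1=9
cmp ecx, 4  (cmp 9,4)
jg L1: taken
after mov edx, [ebx]: edx=M[204]=26
after and edi, edx: edi=2&26=2
after add ebx, 4: ebx=204+4=208
after sub ecx, 1: ecx=9-1=8
cmp ecx, 4  (cmp 8,4)
jg L1: taken
after mov edx, [ebx]: edx=M[208]=18
after and edi, edx: edi=2&18=2
after add ebx, 4: ebx=208+4=212
after sub ecx, 1: ecx=8-1=7
cmp ecx, 4  (cmp 7,4)
jg L1: taken
after mov edx, [ebx]: edx=M[212]=17
after and edi, edx: edi=2&17=0
after add ebx, 4: ebx=212+4=216
after sub ecx, 1: ecx=7-1=6
cmp ecx, 4  (cmp 6,4)
jg L1: taken
after mov edx, [ebx]: edx=M[216]=2
after and edi, edx: edi=0&2=0
after add ebx, 4: ebx=216+4=220
after sub ecx, 1: ecx=6-1=5
cmp ecx, 4  (cmp 5,4)
jg L1: taken
after mov edx, [ebx]: edx=M[220]=15
after and edi, edx: edi=0&15=0
after add ebx, 4: ebx=220+4=224
after sub ecx, 1: ecx=5-1=4
cmp ecx, 4  (cmp 4,4)
jg L1: not taken
halt.
Total executed instructions: 41.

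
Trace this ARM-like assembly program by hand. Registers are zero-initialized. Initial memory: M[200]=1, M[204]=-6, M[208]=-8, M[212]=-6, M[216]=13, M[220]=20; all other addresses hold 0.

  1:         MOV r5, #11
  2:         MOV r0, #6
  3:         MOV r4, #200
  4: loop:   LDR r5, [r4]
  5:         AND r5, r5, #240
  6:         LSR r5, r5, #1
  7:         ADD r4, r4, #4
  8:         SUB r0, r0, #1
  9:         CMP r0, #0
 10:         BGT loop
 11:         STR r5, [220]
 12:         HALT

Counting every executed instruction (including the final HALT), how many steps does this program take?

47

MOV r5, #11 → r5=11
MOV r0, #6 → r0=6
MOV r4, #200 → r4=200
LDR r5, [r4] → r5=M[200]=1
AND r5, r5, #240 → r5=1&240=0
LSR r5, r5, #1 → r5=0>>1=0
ADD r4, r4, #4 → r4=200+4=204
SUB r0, r0, #1 → r0=6-1=5
CMP r0, #0  (cmp 5,0)
BGT loop: taken
LDR r5, [r4] → r5=M[204]=-6
AND r5, r5, #240 → r5=(-6)&240=240
LSR r5, r5, #1 → r5=240>>1=120
ADD r4, r4, #4 → r4=204+4=208
SUB r0, r0, #1 → r0=5-1=4
CMP r0, #0  (cmp 4,0)
BGT loop: taken
LDR r5, [r4] → r5=M[208]=-8
AND r5, r5, #240 → r5=(-8)&240=240
LSR r5, r5, #1 → r5=240>>1=120
ADD r4, r4, #4 → r4=208+4=212
SUB r0, r0, #1 → r0=4-1=3
CMP r0, #0  (cmp 3,0)
BGT loop: taken
LDR r5, [r4] → r5=M[212]=-6
AND r5, r5, #240 → r5=(-6)&240=240
LSR r5, r5, #1 → r5=240>>1=120
ADD r4, r4, #4 → r4=212+4=216
SUB r0, r0, #1 → r0=3-1=2
CMP r0, #0  (cmp 2,0)
BGT loop: taken
LDR r5, [r4] → r5=M[216]=13
AND r5, r5, #240 → r5=13&240=0
LSR r5, r5, #1 → r5=0>>1=0
ADD r4, r4, #4 → r4=216+4=220
SUB r0, r0, #1 → r0=2-1=1
CMP r0, #0  (cmp 1,0)
BGT loop: taken
LDR r5, [r4] → r5=M[220]=20
AND r5, r5, #240 → r5=20&240=16
LSR r5, r5, #1 → r5=16>>1=8
ADD r4, r4, #4 → r4=220+4=224
SUB r0, r0, #1 → r0=1-1=0
CMP r0, #0  (cmp 0,0)
BGT loop: not taken
STR r5, [220] → M[220]=8
halt.
Total executed instructions: 47.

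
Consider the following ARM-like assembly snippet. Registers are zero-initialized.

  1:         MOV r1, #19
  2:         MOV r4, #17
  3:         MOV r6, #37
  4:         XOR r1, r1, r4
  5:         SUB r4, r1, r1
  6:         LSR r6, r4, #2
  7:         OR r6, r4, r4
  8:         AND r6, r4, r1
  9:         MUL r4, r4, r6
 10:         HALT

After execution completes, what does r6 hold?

0

r1=19
r4=17
r6=37
r1=19^17=2
r4=2-2=0
r6=0>>2=0
r6=0|0=0
r6=0&2=0
r4=0*0=0
halt.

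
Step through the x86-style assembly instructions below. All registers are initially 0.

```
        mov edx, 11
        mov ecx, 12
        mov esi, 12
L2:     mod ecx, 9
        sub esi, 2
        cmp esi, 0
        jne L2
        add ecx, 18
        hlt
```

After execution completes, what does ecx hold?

21

edx=11
ecx=12
esi=12
ecx=12%9=3
esi=12-2=10
cmp esi, 0  (cmp 10,0)
jne L2: taken
ecx=3%9=3
esi=10-2=8
cmp esi, 0  (cmp 8,0)
jne L2: taken
ecx=3%9=3
esi=8-2=6
cmp esi, 0  (cmp 6,0)
jne L2: taken
ecx=3%9=3
esi=6-2=4
cmp esi, 0  (cmp 4,0)
jne L2: taken
ecx=3%9=3
esi=4-2=2
cmp esi, 0  (cmp 2,0)
jne L2: taken
ecx=3%9=3
esi=2-2=0
cmp esi, 0  (cmp 0,0)
jne L2: not taken
ecx=3+18=21
halt.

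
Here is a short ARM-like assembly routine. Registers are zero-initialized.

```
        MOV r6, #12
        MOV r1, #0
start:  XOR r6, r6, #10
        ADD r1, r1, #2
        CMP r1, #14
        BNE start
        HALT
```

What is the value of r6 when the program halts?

6

r6=12
r1=0
r6=12^10=6
r1=0+2=2
CMP r1, #14  (cmp 2,14)
BNE start: taken
r6=6^10=12
r1=2+2=4
CMP r1, #14  (cmp 4,14)
BNE start: taken
r6=12^10=6
r1=4+2=6
CMP r1, #14  (cmp 6,14)
BNE start: taken
r6=6^10=12
r1=6+2=8
CMP r1, #14  (cmp 8,14)
BNE start: taken
r6=12^10=6
r1=8+2=10
CMP r1, #14  (cmp 10,14)
BNE start: taken
r6=6^10=12
r1=10+2=12
CMP r1, #14  (cmp 12,14)
BNE start: taken
r6=12^10=6
r1=12+2=14
CMP r1, #14  (cmp 14,14)
BNE start: not taken
halt.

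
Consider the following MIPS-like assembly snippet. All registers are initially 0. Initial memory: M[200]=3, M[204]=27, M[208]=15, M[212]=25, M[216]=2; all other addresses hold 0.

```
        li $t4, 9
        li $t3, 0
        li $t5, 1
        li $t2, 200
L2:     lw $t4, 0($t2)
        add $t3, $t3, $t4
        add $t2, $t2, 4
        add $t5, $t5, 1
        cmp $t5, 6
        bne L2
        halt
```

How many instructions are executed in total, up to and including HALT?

35

$t4=9
$t3=0
$t5=1
$t2=200
$t4=M[200]=3
$t3=0+3=3
$t2=200+4=204
$t5=1+1=2
cmp $t5, 6  (cmp 2,6)
bne L2: taken
$t4=M[204]=27
$t3=3+27=30
$t2=204+4=208
$t5=2+1=3
cmp $t5, 6  (cmp 3,6)
bne L2: taken
$t4=M[208]=15
$t3=30+15=45
$t2=208+4=212
$t5=3+1=4
cmp $t5, 6  (cmp 4,6)
bne L2: taken
$t4=M[212]=25
$t3=45+25=70
$t2=212+4=216
$t5=4+1=5
cmp $t5, 6  (cmp 5,6)
bne L2: taken
$t4=M[216]=2
$t3=70+2=72
$t2=216+4=220
$t5=5+1=6
cmp $t5, 6  (cmp 6,6)
bne L2: not taken
halt.
Total executed instructions: 35.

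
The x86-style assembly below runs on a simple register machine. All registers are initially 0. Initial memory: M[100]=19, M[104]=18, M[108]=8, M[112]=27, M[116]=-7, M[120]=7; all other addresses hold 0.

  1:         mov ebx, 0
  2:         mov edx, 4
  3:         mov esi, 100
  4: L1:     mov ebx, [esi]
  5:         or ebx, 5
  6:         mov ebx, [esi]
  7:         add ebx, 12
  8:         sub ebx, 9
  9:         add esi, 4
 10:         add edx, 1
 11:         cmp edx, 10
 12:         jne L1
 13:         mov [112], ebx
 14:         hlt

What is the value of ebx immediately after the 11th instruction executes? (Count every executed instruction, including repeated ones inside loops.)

mov ebx, 0 → ebx=0
mov edx, 4 → edx=4
mov esi, 100 → esi=100
mov ebx, [esi] → ebx=M[100]=19
or ebx, 5 → ebx=19|5=23
mov ebx, [esi] → ebx=M[100]=19
add ebx, 12 → ebx=19+12=31
sub ebx, 9 → ebx=31-9=22
add esi, 4 → esi=100+4=104
add edx, 1 → edx=4+1=5
cmp edx, 10  (cmp 5,10)
After step 11: ebx = 22.

22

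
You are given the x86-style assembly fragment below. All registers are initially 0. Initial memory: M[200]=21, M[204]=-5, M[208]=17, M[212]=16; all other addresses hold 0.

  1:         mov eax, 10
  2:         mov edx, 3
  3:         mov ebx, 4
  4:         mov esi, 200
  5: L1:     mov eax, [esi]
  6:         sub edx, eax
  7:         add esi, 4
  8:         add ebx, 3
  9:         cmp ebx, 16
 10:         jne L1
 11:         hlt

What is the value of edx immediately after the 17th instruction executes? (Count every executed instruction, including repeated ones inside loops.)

after mov eax, 10: eax=10
after mov edx, 3: edx=3
after mov ebx, 4: ebx=4
after mov esi, 200: esi=200
after mov eax, [esi]: eax=M[200]=21
after sub edx, eax: edx=3-21=-18
after add esi, 4: esi=200+4=204
after add ebx, 3: ebx=4+3=7
cmp ebx, 16  (cmp 7,16)
jne L1: taken
after mov eax, [esi]: eax=M[204]=-5
after sub edx, eax: edx=(-18)-(-5)=-13
after add esi, 4: esi=204+4=208
after add ebx, 3: ebx=7+3=10
cmp ebx, 16  (cmp 10,16)
jne L1: taken
after mov eax, [esi]: eax=M[208]=17
After step 17: edx = -13.

-13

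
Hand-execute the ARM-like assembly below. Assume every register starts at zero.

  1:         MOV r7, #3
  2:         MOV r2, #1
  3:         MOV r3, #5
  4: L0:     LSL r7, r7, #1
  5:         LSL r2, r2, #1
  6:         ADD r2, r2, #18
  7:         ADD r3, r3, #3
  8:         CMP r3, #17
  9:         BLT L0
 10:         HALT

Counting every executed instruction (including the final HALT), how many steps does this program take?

28

after MOV r7, #3: r7=3
after MOV r2, #1: r2=1
after MOV r3, #5: r3=5
after LSL r7, r7, #1: r7=3<<1=6
after LSL r2, r2, #1: r2=1<<1=2
after ADD r2, r2, #18: r2=2+18=20
after ADD r3, r3, #3: r3=5+3=8
CMP r3, #17  (cmp 8,17)
BLT L0: taken
after LSL r7, r7, #1: r7=6<<1=12
after LSL r2, r2, #1: r2=20<<1=40
after ADD r2, r2, #18: r2=40+18=58
after ADD r3, r3, #3: r3=8+3=11
CMP r3, #17  (cmp 11,17)
BLT L0: taken
after LSL r7, r7, #1: r7=12<<1=24
after LSL r2, r2, #1: r2=58<<1=116
after ADD r2, r2, #18: r2=116+18=134
after ADD r3, r3, #3: r3=11+3=14
CMP r3, #17  (cmp 14,17)
BLT L0: taken
after LSL r7, r7, #1: r7=24<<1=48
after LSL r2, r2, #1: r2=134<<1=268
after ADD r2, r2, #18: r2=268+18=286
after ADD r3, r3, #3: r3=14+3=17
CMP r3, #17  (cmp 17,17)
BLT L0: not taken
halt.
Total executed instructions: 28.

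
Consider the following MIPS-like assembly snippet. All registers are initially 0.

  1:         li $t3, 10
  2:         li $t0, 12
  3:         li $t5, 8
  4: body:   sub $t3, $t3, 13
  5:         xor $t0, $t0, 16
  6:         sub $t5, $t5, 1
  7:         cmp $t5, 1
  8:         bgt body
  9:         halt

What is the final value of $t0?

after li $t3, 10: $t3=10
after li $t0, 12: $t0=12
after li $t5, 8: $t5=8
after sub $t3, $t3, 13: $t3=10-13=-3
after xor $t0, $t0, 16: $t0=12^16=28
after sub $t5, $t5, 1: $t5=8-1=7
cmp $t5, 1  (cmp 7,1)
bgt body: taken
after sub $t3, $t3, 13: $t3=(-3)-13=-16
after xor $t0, $t0, 16: $t0=28^16=12
after sub $t5, $t5, 1: $t5=7-1=6
cmp $t5, 1  (cmp 6,1)
bgt body: taken
after sub $t3, $t3, 13: $t3=(-16)-13=-29
after xor $t0, $t0, 16: $t0=12^16=28
after sub $t5, $t5, 1: $t5=6-1=5
cmp $t5, 1  (cmp 5,1)
bgt body: taken
after sub $t3, $t3, 13: $t3=(-29)-13=-42
after xor $t0, $t0, 16: $t0=28^16=12
after sub $t5, $t5, 1: $t5=5-1=4
cmp $t5, 1  (cmp 4,1)
bgt body: taken
after sub $t3, $t3, 13: $t3=(-42)-13=-55
after xor $t0, $t0, 16: $t0=12^16=28
after sub $t5, $t5, 1: $t5=4-1=3
cmp $t5, 1  (cmp 3,1)
bgt body: taken
after sub $t3, $t3, 13: $t3=(-55)-13=-68
after xor $t0, $t0, 16: $t0=28^16=12
after sub $t5, $t5, 1: $t5=3-1=2
cmp $t5, 1  (cmp 2,1)
bgt body: taken
after sub $t3, $t3, 13: $t3=(-68)-13=-81
after xor $t0, $t0, 16: $t0=12^16=28
after sub $t5, $t5, 1: $t5=2-1=1
cmp $t5, 1  (cmp 1,1)
bgt body: not taken
halt.

28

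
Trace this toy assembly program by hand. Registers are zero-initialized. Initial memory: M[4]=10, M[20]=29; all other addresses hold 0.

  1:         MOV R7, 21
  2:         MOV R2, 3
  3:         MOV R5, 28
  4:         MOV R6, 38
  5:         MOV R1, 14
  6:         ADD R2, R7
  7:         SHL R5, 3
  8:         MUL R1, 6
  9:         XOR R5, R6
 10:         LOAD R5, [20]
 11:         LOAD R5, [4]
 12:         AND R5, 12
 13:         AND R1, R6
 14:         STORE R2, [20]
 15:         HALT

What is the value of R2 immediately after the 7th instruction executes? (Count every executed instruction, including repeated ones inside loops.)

MOV R7, 21 → R7=21
MOV R2, 3 → R2=3
MOV R5, 28 → R5=28
MOV R6, 38 → R6=38
MOV R1, 14 → R1=14
ADD R2, R7 → R2=3+21=24
SHL R5, 3 → R5=28<<3=224
After step 7: R2 = 24.

24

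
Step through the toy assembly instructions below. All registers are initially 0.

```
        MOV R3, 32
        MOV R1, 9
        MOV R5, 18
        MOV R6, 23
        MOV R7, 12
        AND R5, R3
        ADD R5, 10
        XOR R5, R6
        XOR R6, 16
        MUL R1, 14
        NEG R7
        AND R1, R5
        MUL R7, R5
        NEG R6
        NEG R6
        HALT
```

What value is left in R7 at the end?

-348

R3=32
R1=9
R5=18
R6=23
R7=12
R5=18&32=0
R5=0+10=10
R5=10^23=29
R6=23^16=7
R1=9*14=126
R7=-(12)=-12
R1=126&29=28
R7=(-12)*29=-348
R6=-(7)=-7
R6=-(-7)=7
halt.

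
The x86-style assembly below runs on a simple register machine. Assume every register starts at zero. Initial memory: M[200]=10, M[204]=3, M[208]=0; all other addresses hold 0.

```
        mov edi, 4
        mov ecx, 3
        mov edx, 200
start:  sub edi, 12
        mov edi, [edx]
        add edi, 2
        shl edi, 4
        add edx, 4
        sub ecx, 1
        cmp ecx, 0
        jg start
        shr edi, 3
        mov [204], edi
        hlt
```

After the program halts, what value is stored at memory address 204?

4

edi=4
ecx=3
edx=200
edi=4-12=-8
edi=M[200]=10
edi=10+2=12
edi=12<<4=192
edx=200+4=204
ecx=3-1=2
cmp ecx, 0  (cmp 2,0)
jg start: taken
edi=192-12=180
edi=M[204]=3
edi=3+2=5
edi=5<<4=80
edx=204+4=208
ecx=2-1=1
cmp ecx, 0  (cmp 1,0)
jg start: taken
edi=80-12=68
edi=M[208]=0
edi=0+2=2
edi=2<<4=32
edx=208+4=212
ecx=1-1=0
cmp ecx, 0  (cmp 0,0)
jg start: not taken
edi=32>>3=4
mov [204], edi → M[204]=4
halt.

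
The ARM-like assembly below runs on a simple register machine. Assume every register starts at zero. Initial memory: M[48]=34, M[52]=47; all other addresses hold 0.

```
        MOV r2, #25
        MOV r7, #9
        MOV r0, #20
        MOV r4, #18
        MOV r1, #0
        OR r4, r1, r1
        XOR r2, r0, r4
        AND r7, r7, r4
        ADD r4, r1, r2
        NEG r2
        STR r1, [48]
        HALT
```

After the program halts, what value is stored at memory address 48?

MOV r2, #25 → r2=25
MOV r7, #9 → r7=9
MOV r0, #20 → r0=20
MOV r4, #18 → r4=18
MOV r1, #0 → r1=0
OR r4, r1, r1 → r4=0|0=0
XOR r2, r0, r4 → r2=20^0=20
AND r7, r7, r4 → r7=9&0=0
ADD r4, r1, r2 → r4=0+20=20
NEG r2 → r2=-(20)=-20
STR r1, [48] → M[48]=0
halt.

0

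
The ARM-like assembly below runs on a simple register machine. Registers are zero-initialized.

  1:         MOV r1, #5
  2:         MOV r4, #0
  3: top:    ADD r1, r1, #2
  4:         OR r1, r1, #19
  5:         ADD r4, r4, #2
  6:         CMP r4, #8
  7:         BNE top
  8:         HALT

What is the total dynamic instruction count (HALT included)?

23

after MOV r1, #5: r1=5
after MOV r4, #0: r4=0
after ADD r1, r1, #2: r1=5+2=7
after OR r1, r1, #19: r1=7|19=23
after ADD r4, r4, #2: r4=0+2=2
CMP r4, #8  (cmp 2,8)
BNE top: taken
after ADD r1, r1, #2: r1=23+2=25
after OR r1, r1, #19: r1=25|19=27
after ADD r4, r4, #2: r4=2+2=4
CMP r4, #8  (cmp 4,8)
BNE top: taken
after ADD r1, r1, #2: r1=27+2=29
after OR r1, r1, #19: r1=29|19=31
after ADD r4, r4, #2: r4=4+2=6
CMP r4, #8  (cmp 6,8)
BNE top: taken
after ADD r1, r1, #2: r1=31+2=33
after OR r1, r1, #19: r1=33|19=51
after ADD r4, r4, #2: r4=6+2=8
CMP r4, #8  (cmp 8,8)
BNE top: not taken
halt.
Total executed instructions: 23.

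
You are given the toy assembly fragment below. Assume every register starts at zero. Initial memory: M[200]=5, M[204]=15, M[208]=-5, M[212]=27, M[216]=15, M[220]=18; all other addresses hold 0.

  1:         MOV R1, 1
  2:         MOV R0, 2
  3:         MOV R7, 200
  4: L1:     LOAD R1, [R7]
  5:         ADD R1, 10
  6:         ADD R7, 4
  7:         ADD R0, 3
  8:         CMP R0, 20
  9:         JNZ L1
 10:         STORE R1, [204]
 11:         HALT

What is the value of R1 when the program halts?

MOV R1, 1 → R1=1
MOV R0, 2 → R0=2
MOV R7, 200 → R7=200
LOAD R1, [R7] → R1=M[200]=5
ADD R1, 10 → R1=5+10=15
ADD R7, 4 → R7=200+4=204
ADD R0, 3 → R0=2+3=5
CMP R0, 20  (cmp 5,20)
JNZ L1: taken
LOAD R1, [R7] → R1=M[204]=15
ADD R1, 10 → R1=15+10=25
ADD R7, 4 → R7=204+4=208
ADD R0, 3 → R0=5+3=8
CMP R0, 20  (cmp 8,20)
JNZ L1: taken
LOAD R1, [R7] → R1=M[208]=-5
ADD R1, 10 → R1=(-5)+10=5
ADD R7, 4 → R7=208+4=212
ADD R0, 3 → R0=8+3=11
CMP R0, 20  (cmp 11,20)
JNZ L1: taken
LOAD R1, [R7] → R1=M[212]=27
ADD R1, 10 → R1=27+10=37
ADD R7, 4 → R7=212+4=216
ADD R0, 3 → R0=11+3=14
CMP R0, 20  (cmp 14,20)
JNZ L1: taken
LOAD R1, [R7] → R1=M[216]=15
ADD R1, 10 → R1=15+10=25
ADD R7, 4 → R7=216+4=220
ADD R0, 3 → R0=14+3=17
CMP R0, 20  (cmp 17,20)
JNZ L1: taken
LOAD R1, [R7] → R1=M[220]=18
ADD R1, 10 → R1=18+10=28
ADD R7, 4 → R7=220+4=224
ADD R0, 3 → R0=17+3=20
CMP R0, 20  (cmp 20,20)
JNZ L1: not taken
STORE R1, [204] → M[204]=28
halt.

28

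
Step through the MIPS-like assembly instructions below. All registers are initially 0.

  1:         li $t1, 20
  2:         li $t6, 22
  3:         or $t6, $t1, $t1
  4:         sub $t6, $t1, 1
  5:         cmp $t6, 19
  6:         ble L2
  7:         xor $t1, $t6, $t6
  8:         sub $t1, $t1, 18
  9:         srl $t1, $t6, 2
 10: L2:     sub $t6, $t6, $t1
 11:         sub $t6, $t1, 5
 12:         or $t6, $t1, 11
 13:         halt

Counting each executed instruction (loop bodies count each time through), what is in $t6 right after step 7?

after li $t1, 20: $t1=20
after li $t6, 22: $t6=22
after or $t6, $t1, $t1: $t6=20|20=20
after sub $t6, $t1, 1: $t6=20-1=19
cmp $t6, 19  (cmp 19,19)
ble L2: taken
after sub $t6, $t6, $t1: $t6=19-20=-1
After step 7: $t6 = -1.

-1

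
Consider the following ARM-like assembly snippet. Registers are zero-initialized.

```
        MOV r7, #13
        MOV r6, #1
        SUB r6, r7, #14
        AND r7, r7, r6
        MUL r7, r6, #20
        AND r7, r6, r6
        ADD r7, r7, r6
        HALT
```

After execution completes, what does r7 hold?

-2

MOV r7, #13 → r7=13
MOV r6, #1 → r6=1
SUB r6, r7, #14 → r6=13-14=-1
AND r7, r7, r6 → r7=13&(-1)=13
MUL r7, r6, #20 → r7=(-1)*20=-20
AND r7, r6, r6 → r7=(-1)&(-1)=-1
ADD r7, r7, r6 → r7=(-1)+(-1)=-2
halt.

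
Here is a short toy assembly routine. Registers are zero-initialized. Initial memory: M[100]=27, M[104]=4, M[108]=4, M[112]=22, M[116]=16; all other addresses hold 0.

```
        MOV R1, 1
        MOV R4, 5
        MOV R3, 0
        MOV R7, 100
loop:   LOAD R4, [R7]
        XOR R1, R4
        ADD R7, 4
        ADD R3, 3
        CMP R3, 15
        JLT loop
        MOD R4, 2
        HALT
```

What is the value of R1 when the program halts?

MOV R1, 1 → R1=1
MOV R4, 5 → R4=5
MOV R3, 0 → R3=0
MOV R7, 100 → R7=100
LOAD R4, [R7] → R4=M[100]=27
XOR R1, R4 → R1=1^27=26
ADD R7, 4 → R7=100+4=104
ADD R3, 3 → R3=0+3=3
CMP R3, 15  (cmp 3,15)
JLT loop: taken
LOAD R4, [R7] → R4=M[104]=4
XOR R1, R4 → R1=26^4=30
ADD R7, 4 → R7=104+4=108
ADD R3, 3 → R3=3+3=6
CMP R3, 15  (cmp 6,15)
JLT loop: taken
LOAD R4, [R7] → R4=M[108]=4
XOR R1, R4 → R1=30^4=26
ADD R7, 4 → R7=108+4=112
ADD R3, 3 → R3=6+3=9
CMP R3, 15  (cmp 9,15)
JLT loop: taken
LOAD R4, [R7] → R4=M[112]=22
XOR R1, R4 → R1=26^22=12
ADD R7, 4 → R7=112+4=116
ADD R3, 3 → R3=9+3=12
CMP R3, 15  (cmp 12,15)
JLT loop: taken
LOAD R4, [R7] → R4=M[116]=16
XOR R1, R4 → R1=12^16=28
ADD R7, 4 → R7=116+4=120
ADD R3, 3 → R3=12+3=15
CMP R3, 15  (cmp 15,15)
JLT loop: not taken
MOD R4, 2 → R4=16%2=0
halt.

28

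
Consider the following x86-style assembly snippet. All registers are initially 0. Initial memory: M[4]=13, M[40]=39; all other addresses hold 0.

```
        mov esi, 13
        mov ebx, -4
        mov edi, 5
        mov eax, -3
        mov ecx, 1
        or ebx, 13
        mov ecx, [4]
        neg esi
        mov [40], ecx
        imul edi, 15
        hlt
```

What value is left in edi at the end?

75

mov esi, 13 → esi=13
mov ebx, -4 → ebx=-4
mov edi, 5 → edi=5
mov eax, -3 → eax=-3
mov ecx, 1 → ecx=1
or ebx, 13 → ebx=(-4)|13=-3
mov ecx, [4] → ecx=M[4]=13
neg esi → esi=-(13)=-13
mov [40], ecx → M[40]=13
imul edi, 15 → edi=5*15=75
halt.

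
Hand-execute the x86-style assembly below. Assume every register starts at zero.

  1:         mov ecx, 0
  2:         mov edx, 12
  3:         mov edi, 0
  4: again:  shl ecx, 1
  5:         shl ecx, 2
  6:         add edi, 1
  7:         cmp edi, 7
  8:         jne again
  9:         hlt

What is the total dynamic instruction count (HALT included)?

ecx=0
edx=12
edi=0
ecx=0<<1=0
ecx=0<<2=0
edi=0+1=1
cmp edi, 7  (cmp 1,7)
jne again: taken
ecx=0<<1=0
ecx=0<<2=0
edi=1+1=2
cmp edi, 7  (cmp 2,7)
jne again: taken
ecx=0<<1=0
ecx=0<<2=0
edi=2+1=3
cmp edi, 7  (cmp 3,7)
jne again: taken
ecx=0<<1=0
ecx=0<<2=0
edi=3+1=4
cmp edi, 7  (cmp 4,7)
jne again: taken
ecx=0<<1=0
ecx=0<<2=0
edi=4+1=5
cmp edi, 7  (cmp 5,7)
jne again: taken
ecx=0<<1=0
ecx=0<<2=0
edi=5+1=6
cmp edi, 7  (cmp 6,7)
jne again: taken
ecx=0<<1=0
ecx=0<<2=0
edi=6+1=7
cmp edi, 7  (cmp 7,7)
jne again: not taken
halt.
Total executed instructions: 39.

39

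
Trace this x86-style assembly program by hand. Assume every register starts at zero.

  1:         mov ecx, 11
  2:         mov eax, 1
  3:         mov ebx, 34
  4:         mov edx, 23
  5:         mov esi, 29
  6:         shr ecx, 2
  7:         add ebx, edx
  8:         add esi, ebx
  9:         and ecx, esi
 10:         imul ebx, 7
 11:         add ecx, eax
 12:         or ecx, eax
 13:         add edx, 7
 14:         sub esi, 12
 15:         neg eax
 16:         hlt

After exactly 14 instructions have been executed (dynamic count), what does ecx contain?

mov ecx, 11 → ecx=11
mov eax, 1 → eax=1
mov ebx, 34 → ebx=34
mov edx, 23 → edx=23
mov esi, 29 → esi=29
shr ecx, 2 → ecx=11>>2=2
add ebx, edx → ebx=34+23=57
add esi, ebx → esi=29+57=86
and ecx, esi → ecx=2&86=2
imul ebx, 7 → ebx=57*7=399
add ecx, eax → ecx=2+1=3
or ecx, eax → ecx=3|1=3
add edx, 7 → edx=23+7=30
sub esi, 12 → esi=86-12=74
After step 14: ecx = 3.

3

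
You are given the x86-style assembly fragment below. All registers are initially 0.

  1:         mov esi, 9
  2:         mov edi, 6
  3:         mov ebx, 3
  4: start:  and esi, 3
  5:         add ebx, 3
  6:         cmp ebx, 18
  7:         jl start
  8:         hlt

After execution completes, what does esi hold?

mov esi, 9 → esi=9
mov edi, 6 → edi=6
mov ebx, 3 → ebx=3
and esi, 3 → esi=9&3=1
add ebx, 3 → ebx=3+3=6
cmp ebx, 18  (cmp 6,18)
jl start: taken
and esi, 3 → esi=1&3=1
add ebx, 3 → ebx=6+3=9
cmp ebx, 18  (cmp 9,18)
jl start: taken
and esi, 3 → esi=1&3=1
add ebx, 3 → ebx=9+3=12
cmp ebx, 18  (cmp 12,18)
jl start: taken
and esi, 3 → esi=1&3=1
add ebx, 3 → ebx=12+3=15
cmp ebx, 18  (cmp 15,18)
jl start: taken
and esi, 3 → esi=1&3=1
add ebx, 3 → ebx=15+3=18
cmp ebx, 18  (cmp 18,18)
jl start: not taken
halt.

1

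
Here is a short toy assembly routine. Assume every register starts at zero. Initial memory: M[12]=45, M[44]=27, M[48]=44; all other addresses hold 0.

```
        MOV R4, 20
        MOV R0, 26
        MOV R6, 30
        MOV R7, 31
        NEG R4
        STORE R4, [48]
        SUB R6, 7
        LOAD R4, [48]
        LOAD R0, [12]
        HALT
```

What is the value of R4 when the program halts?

after MOV R4, 20: R4=20
after MOV R0, 26: R0=26
after MOV R6, 30: R6=30
after MOV R7, 31: R7=31
after NEG R4: R4=-(20)=-20
STORE R4, [48] → M[48]=-20
after SUB R6, 7: R6=30-7=23
after LOAD R4, [48]: R4=M[48]=-20
after LOAD R0, [12]: R0=M[12]=45
halt.

-20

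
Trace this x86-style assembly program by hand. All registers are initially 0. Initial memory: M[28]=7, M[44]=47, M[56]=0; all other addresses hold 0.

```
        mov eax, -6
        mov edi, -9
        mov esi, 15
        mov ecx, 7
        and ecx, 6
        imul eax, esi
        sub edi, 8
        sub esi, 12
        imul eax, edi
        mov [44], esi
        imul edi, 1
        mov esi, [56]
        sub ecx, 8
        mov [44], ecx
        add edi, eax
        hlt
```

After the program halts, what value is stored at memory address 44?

-2

eax=-6
edi=-9
esi=15
ecx=7
ecx=7&6=6
eax=(-6)*15=-90
edi=(-9)-8=-17
esi=15-12=3
eax=(-90)*(-17)=1530
mov [44], esi → M[44]=3
edi=(-17)*1=-17
esi=M[56]=0
ecx=6-8=-2
mov [44], ecx → M[44]=-2
edi=(-17)+1530=1513
halt.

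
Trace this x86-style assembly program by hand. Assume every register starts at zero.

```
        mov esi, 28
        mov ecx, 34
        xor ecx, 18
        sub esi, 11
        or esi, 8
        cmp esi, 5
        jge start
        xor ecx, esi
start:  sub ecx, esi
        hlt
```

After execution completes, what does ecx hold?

mov esi, 28 → esi=28
mov ecx, 34 → ecx=34
xor ecx, 18 → ecx=34^18=48
sub esi, 11 → esi=28-11=17
or esi, 8 → esi=17|8=25
cmp esi, 5  (cmp 25,5)
jge start: taken
sub ecx, esi → ecx=48-25=23
halt.

23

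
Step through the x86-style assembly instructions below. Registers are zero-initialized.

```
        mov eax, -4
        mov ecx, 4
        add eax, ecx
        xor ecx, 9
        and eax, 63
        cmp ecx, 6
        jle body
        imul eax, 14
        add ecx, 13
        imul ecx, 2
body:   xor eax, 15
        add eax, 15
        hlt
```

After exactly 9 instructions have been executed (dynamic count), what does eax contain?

0

eax=-4
ecx=4
eax=(-4)+4=0
ecx=4^9=13
eax=0&63=0
cmp ecx, 6  (cmp 13,6)
jle body: not taken
eax=0*14=0
ecx=13+13=26
After step 9: eax = 0.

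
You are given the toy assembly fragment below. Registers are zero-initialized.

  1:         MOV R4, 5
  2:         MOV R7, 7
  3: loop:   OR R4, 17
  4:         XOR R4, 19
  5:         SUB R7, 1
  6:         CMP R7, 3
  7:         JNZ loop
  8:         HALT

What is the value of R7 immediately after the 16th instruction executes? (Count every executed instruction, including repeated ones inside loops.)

4

MOV R4, 5 → R4=5
MOV R7, 7 → R7=7
OR R4, 17 → R4=5|17=21
XOR R4, 19 → R4=21^19=6
SUB R7, 1 → R7=7-1=6
CMP R7, 3  (cmp 6,3)
JNZ loop: taken
OR R4, 17 → R4=6|17=23
XOR R4, 19 → R4=23^19=4
SUB R7, 1 → R7=6-1=5
CMP R7, 3  (cmp 5,3)
JNZ loop: taken
OR R4, 17 → R4=4|17=21
XOR R4, 19 → R4=21^19=6
SUB R7, 1 → R7=5-1=4
CMP R7, 3  (cmp 4,3)
After step 16: R7 = 4.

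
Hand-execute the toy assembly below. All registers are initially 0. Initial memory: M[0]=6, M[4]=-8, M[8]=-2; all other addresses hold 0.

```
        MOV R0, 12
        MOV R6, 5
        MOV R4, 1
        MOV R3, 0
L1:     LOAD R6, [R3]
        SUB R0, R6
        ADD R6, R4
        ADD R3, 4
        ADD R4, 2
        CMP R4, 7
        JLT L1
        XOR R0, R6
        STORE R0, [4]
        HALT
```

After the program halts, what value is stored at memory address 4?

19

after MOV R0, 12: R0=12
after MOV R6, 5: R6=5
after MOV R4, 1: R4=1
after MOV R3, 0: R3=0
after LOAD R6, [R3]: R6=M[0]=6
after SUB R0, R6: R0=12-6=6
after ADD R6, R4: R6=6+1=7
after ADD R3, 4: R3=0+4=4
after ADD R4, 2: R4=1+2=3
CMP R4, 7  (cmp 3,7)
JLT L1: taken
after LOAD R6, [R3]: R6=M[4]=-8
after SUB R0, R6: R0=6-(-8)=14
after ADD R6, R4: R6=(-8)+3=-5
after ADD R3, 4: R3=4+4=8
after ADD R4, 2: R4=3+2=5
CMP R4, 7  (cmp 5,7)
JLT L1: taken
after LOAD R6, [R3]: R6=M[8]=-2
after SUB R0, R6: R0=14-(-2)=16
after ADD R6, R4: R6=(-2)+5=3
after ADD R3, 4: R3=8+4=12
after ADD R4, 2: R4=5+2=7
CMP R4, 7  (cmp 7,7)
JLT L1: not taken
after XOR R0, R6: R0=16^3=19
STORE R0, [4] → M[4]=19
halt.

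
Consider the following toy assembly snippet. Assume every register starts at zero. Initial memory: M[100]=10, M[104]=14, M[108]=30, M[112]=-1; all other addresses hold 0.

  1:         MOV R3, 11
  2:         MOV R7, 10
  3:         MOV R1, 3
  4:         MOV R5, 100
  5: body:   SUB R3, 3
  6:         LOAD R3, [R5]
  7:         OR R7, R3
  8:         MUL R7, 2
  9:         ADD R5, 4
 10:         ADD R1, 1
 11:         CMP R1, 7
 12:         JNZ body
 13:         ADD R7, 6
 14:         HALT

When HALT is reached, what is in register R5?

116

R3=11
R7=10
R1=3
R5=100
R3=11-3=8
R3=M[100]=10
R7=10|10=10
R7=10*2=20
R5=100+4=104
R1=3+1=4
CMP R1, 7  (cmp 4,7)
JNZ body: taken
R3=10-3=7
R3=M[104]=14
R7=20|14=30
R7=30*2=60
R5=104+4=108
R1=4+1=5
CMP R1, 7  (cmp 5,7)
JNZ body: taken
R3=14-3=11
R3=M[108]=30
R7=60|30=62
R7=62*2=124
R5=108+4=112
R1=5+1=6
CMP R1, 7  (cmp 6,7)
JNZ body: taken
R3=30-3=27
R3=M[112]=-1
R7=124|(-1)=-1
R7=(-1)*2=-2
R5=112+4=116
R1=6+1=7
CMP R1, 7  (cmp 7,7)
JNZ body: not taken
R7=(-2)+6=4
halt.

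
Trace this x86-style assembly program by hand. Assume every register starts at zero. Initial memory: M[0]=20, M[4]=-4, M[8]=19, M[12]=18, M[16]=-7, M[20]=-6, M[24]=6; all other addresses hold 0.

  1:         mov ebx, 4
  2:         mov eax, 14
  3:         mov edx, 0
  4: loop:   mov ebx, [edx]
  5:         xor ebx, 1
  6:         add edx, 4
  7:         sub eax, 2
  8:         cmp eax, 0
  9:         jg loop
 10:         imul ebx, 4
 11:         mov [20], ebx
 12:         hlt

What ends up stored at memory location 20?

28

mov ebx, 4 → ebx=4
mov eax, 14 → eax=14
mov edx, 0 → edx=0
mov ebx, [edx] → ebx=M[0]=20
xor ebx, 1 → ebx=20^1=21
add edx, 4 → edx=0+4=4
sub eax, 2 → eax=14-2=12
cmp eax, 0  (cmp 12,0)
jg loop: taken
mov ebx, [edx] → ebx=M[4]=-4
xor ebx, 1 → ebx=(-4)^1=-3
add edx, 4 → edx=4+4=8
sub eax, 2 → eax=12-2=10
cmp eax, 0  (cmp 10,0)
jg loop: taken
mov ebx, [edx] → ebx=M[8]=19
xor ebx, 1 → ebx=19^1=18
add edx, 4 → edx=8+4=12
sub eax, 2 → eax=10-2=8
cmp eax, 0  (cmp 8,0)
jg loop: taken
mov ebx, [edx] → ebx=M[12]=18
xor ebx, 1 → ebx=18^1=19
add edx, 4 → edx=12+4=16
sub eax, 2 → eax=8-2=6
cmp eax, 0  (cmp 6,0)
jg loop: taken
mov ebx, [edx] → ebx=M[16]=-7
xor ebx, 1 → ebx=(-7)^1=-8
add edx, 4 → edx=16+4=20
sub eax, 2 → eax=6-2=4
cmp eax, 0  (cmp 4,0)
jg loop: taken
mov ebx, [edx] → ebx=M[20]=-6
xor ebx, 1 → ebx=(-6)^1=-5
add edx, 4 → edx=20+4=24
sub eax, 2 → eax=4-2=2
cmp eax, 0  (cmp 2,0)
jg loop: taken
mov ebx, [edx] → ebx=M[24]=6
xor ebx, 1 → ebx=6^1=7
add edx, 4 → edx=24+4=28
sub eax, 2 → eax=2-2=0
cmp eax, 0  (cmp 0,0)
jg loop: not taken
imul ebx, 4 → ebx=7*4=28
mov [20], ebx → M[20]=28
halt.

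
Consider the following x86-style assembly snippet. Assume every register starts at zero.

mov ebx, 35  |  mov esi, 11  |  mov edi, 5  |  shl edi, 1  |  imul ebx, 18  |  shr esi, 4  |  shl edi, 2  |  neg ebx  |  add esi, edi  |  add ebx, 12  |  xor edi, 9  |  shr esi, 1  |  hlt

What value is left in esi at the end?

20

after mov ebx, 35: ebx=35
after mov esi, 11: esi=11
after mov edi, 5: edi=5
after shl edi, 1: edi=5<<1=10
after imul ebx, 18: ebx=35*18=630
after shr esi, 4: esi=11>>4=0
after shl edi, 2: edi=10<<2=40
after neg ebx: ebx=-(630)=-630
after add esi, edi: esi=0+40=40
after add ebx, 12: ebx=(-630)+12=-618
after xor edi, 9: edi=40^9=33
after shr esi, 1: esi=40>>1=20
halt.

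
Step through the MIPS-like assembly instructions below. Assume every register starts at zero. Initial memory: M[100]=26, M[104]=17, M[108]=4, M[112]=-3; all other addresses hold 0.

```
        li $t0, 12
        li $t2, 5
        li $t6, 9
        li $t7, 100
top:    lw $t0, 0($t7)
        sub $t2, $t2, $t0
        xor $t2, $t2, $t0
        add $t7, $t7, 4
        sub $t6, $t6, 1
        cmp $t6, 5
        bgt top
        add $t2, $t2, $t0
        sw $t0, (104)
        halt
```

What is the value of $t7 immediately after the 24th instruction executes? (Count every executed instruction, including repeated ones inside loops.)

112

li $t0, 12 → $t0=12
li $t2, 5 → $t2=5
li $t6, 9 → $t6=9
li $t7, 100 → $t7=100
lw $t0, 0($t7) → $t0=M[100]=26
sub $t2, $t2, $t0 → $t2=5-26=-21
xor $t2, $t2, $t0 → $t2=(-21)^26=-15
add $t7, $t7, 4 → $t7=100+4=104
sub $t6, $t6, 1 → $t6=9-1=8
cmp $t6, 5  (cmp 8,5)
bgt top: taken
lw $t0, 0($t7) → $t0=M[104]=17
sub $t2, $t2, $t0 → $t2=(-15)-17=-32
xor $t2, $t2, $t0 → $t2=(-32)^17=-15
add $t7, $t7, 4 → $t7=104+4=108
sub $t6, $t6, 1 → $t6=8-1=7
cmp $t6, 5  (cmp 7,5)
bgt top: taken
lw $t0, 0($t7) → $t0=M[108]=4
sub $t2, $t2, $t0 → $t2=(-15)-4=-19
xor $t2, $t2, $t0 → $t2=(-19)^4=-23
add $t7, $t7, 4 → $t7=108+4=112
sub $t6, $t6, 1 → $t6=7-1=6
cmp $t6, 5  (cmp 6,5)
After step 24: $t7 = 112.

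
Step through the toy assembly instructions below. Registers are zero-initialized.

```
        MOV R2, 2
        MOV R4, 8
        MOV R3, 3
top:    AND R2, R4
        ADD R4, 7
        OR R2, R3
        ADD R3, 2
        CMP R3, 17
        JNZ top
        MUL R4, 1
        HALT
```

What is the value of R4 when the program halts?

MOV R2, 2 → R2=2
MOV R4, 8 → R4=8
MOV R3, 3 → R3=3
AND R2, R4 → R2=2&8=0
ADD R4, 7 → R4=8+7=15
OR R2, R3 → R2=0|3=3
ADD R3, 2 → R3=3+2=5
CMP R3, 17  (cmp 5,17)
JNZ top: taken
AND R2, R4 → R2=3&15=3
ADD R4, 7 → R4=15+7=22
OR R2, R3 → R2=3|5=7
ADD R3, 2 → R3=5+2=7
CMP R3, 17  (cmp 7,17)
JNZ top: taken
AND R2, R4 → R2=7&22=6
ADD R4, 7 → R4=22+7=29
OR R2, R3 → R2=6|7=7
ADD R3, 2 → R3=7+2=9
CMP R3, 17  (cmp 9,17)
JNZ top: taken
AND R2, R4 → R2=7&29=5
ADD R4, 7 → R4=29+7=36
OR R2, R3 → R2=5|9=13
ADD R3, 2 → R3=9+2=11
CMP R3, 17  (cmp 11,17)
JNZ top: taken
AND R2, R4 → R2=13&36=4
ADD R4, 7 → R4=36+7=43
OR R2, R3 → R2=4|11=15
ADD R3, 2 → R3=11+2=13
CMP R3, 17  (cmp 13,17)
JNZ top: taken
AND R2, R4 → R2=15&43=11
ADD R4, 7 → R4=43+7=50
OR R2, R3 → R2=11|13=15
ADD R3, 2 → R3=13+2=15
CMP R3, 17  (cmp 15,17)
JNZ top: taken
AND R2, R4 → R2=15&50=2
ADD R4, 7 → R4=50+7=57
OR R2, R3 → R2=2|15=15
ADD R3, 2 → R3=15+2=17
CMP R3, 17  (cmp 17,17)
JNZ top: not taken
MUL R4, 1 → R4=57*1=57
halt.

57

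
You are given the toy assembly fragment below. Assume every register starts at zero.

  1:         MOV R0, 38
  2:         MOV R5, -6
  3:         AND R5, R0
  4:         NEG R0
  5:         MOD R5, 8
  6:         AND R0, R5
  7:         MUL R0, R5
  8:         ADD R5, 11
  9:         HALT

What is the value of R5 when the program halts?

13

after MOV R0, 38: R0=38
after MOV R5, -6: R5=-6
after AND R5, R0: R5=(-6)&38=34
after NEG R0: R0=-(38)=-38
after MOD R5, 8: R5=34%8=2
after AND R0, R5: R0=(-38)&2=2
after MUL R0, R5: R0=2*2=4
after ADD R5, 11: R5=2+11=13
halt.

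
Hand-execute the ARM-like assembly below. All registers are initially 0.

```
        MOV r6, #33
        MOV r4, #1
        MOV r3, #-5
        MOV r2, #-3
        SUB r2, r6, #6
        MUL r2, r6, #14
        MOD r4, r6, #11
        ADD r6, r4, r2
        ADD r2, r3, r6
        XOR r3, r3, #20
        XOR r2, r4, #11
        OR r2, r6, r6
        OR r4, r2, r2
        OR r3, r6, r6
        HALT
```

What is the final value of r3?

462

r6=33
r4=1
r3=-5
r2=-3
r2=33-6=27
r2=33*14=462
r4=33%11=0
r6=0+462=462
r2=(-5)+462=457
r3=(-5)^20=-17
r2=0^11=11
r2=462|462=462
r4=462|462=462
r3=462|462=462
halt.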